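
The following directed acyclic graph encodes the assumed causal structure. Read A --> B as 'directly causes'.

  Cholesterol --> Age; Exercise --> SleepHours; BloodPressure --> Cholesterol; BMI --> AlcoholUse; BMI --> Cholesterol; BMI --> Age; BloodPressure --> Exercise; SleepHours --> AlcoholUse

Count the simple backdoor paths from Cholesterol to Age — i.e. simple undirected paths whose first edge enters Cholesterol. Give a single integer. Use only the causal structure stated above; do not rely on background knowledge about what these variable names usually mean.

2

A backdoor path from Cholesterol to Age is any simple undirected path whose first edge points into Cholesterol (i.e. leaves Cholesterol via a parent).
Parents of Cholesterol: {BMI, BloodPressure}.
Enumerating:
  P1: Cholesterol <- BMI -> Age
  P2: Cholesterol <- BloodPressure -> Exercise -> SleepHours -> AlcoholUse <- BMI -> Age
That exhausts the simple backdoor paths. Count: 2.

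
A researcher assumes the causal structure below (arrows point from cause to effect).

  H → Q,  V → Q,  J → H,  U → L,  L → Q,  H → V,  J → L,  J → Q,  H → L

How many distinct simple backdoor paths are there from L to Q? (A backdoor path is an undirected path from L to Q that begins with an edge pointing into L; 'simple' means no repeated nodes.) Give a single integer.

6

A backdoor path from L to Q is any simple undirected path whose first edge points into L (i.e. leaves L via a parent).
Parents of L: {H, J, U}.
Enumerating:
  P1: L <- J -> H -> V -> Q
  P2: L <- J -> H -> Q
  P3: L <- J -> Q
  P4: L <- H <- J -> Q
  P5: L <- H -> V -> Q
  P6: L <- H -> Q
That exhausts the simple backdoor paths. Count: 6.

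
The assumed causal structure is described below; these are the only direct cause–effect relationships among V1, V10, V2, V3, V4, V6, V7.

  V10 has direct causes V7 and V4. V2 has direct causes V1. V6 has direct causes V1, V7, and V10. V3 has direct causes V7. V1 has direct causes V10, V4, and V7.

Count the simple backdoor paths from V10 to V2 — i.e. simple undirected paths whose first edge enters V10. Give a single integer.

3

A backdoor path from V10 to V2 is any simple undirected path whose first edge points into V10 (i.e. leaves V10 via a parent).
Parents of V10: {V4, V7}.
Enumerating:
  P1: V10 <- V7 -> V1 -> V2
  P2: V10 <- V7 -> V6 <- V1 -> V2
  P3: V10 <- V4 -> V1 -> V2
That exhausts the simple backdoor paths. Count: 3.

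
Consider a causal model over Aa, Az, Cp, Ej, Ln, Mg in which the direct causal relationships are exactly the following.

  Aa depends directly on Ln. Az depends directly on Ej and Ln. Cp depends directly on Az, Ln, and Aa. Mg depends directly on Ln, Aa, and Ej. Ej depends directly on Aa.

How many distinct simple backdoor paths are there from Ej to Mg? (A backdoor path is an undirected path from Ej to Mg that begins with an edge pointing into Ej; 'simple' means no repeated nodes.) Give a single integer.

A backdoor path from Ej to Mg is any simple undirected path whose first edge points into Ej (i.e. leaves Ej via a parent).
Parents of Ej: {Aa}.
Enumerating:
  P1: Ej <- Aa <- Ln -> Mg
  P2: Ej <- Aa -> Cp <- Ln -> Mg
  P3: Ej <- Aa -> Cp <- Az <- Ln -> Mg
  P4: Ej <- Aa -> Mg
That exhausts the simple backdoor paths. Count: 4.

4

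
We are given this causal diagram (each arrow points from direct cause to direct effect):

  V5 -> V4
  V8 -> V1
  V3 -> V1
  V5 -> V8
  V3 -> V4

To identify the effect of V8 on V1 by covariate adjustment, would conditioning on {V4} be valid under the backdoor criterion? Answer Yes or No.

Backdoor paths from V8 to V1 (paths whose first edge points into V8):
  P1: V8 <- V5 -> V4 <- V3 -> V1
Condition 1 (no descendant of V8 in the set): holds — descendants of V8 are {V1}; none are in {V4}.
Condition 2 (every backdoor path blocked by {V4}):
  P1: open — collider(s) V4 are conditioned on (or have a conditioned descendant) and no non-collider on the path is in the set.
{V4} does not satisfy the backdoor criterion.

No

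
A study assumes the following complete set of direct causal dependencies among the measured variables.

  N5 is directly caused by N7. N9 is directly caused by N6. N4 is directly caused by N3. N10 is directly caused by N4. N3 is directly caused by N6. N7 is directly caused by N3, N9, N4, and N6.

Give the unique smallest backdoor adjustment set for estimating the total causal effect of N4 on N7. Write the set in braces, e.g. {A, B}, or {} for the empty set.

{N3}

Variables eligible for adjustment (non-descendants of N4, excluding N4 and N7): {N3, N6, N9}.
Backdoor paths from N4 to N7:
  P1: N4 <- N3 <- N6 -> N9 -> N7
  P2: N4 <- N3 <- N6 -> N7
  P3: N4 <- N3 -> N7
The empty set is not sufficient: P1 (N4 <- N3 <- N6 -> N9 -> N7) has no collider blocking it and no conditioned non-collider, so it is open.
Try {N3}:
  P1: blocked at chain node N3 ∈ conditioning set.
  P2: blocked at chain node N3 ∈ conditioning set.
  P3: blocked at fork node N3 ∈ conditioning set.
{N3} contains no descendant of N4 and blocks every backdoor path.
No other singleton works — e.g. {N6} leaves P3 open — so {N3} is the unique smallest valid adjustment set.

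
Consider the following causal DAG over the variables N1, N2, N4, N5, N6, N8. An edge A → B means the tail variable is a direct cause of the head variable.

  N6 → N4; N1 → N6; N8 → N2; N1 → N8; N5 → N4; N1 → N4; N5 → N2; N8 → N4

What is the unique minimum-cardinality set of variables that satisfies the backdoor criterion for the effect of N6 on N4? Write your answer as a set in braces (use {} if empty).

{N1}

Variables eligible for adjustment (non-descendants of N6, excluding N6 and N4): {N1, N2, N5, N8}.
Backdoor paths from N6 to N4:
  P1: N6 <- N1 -> N8 -> N2 <- N5 -> N4
  P2: N6 <- N1 -> N8 -> N4
  P3: N6 <- N1 -> N4
The empty set is not sufficient: P2 (N6 <- N1 -> N8 -> N4) has no collider blocking it and no conditioned non-collider, so it is open.
Try {N1}:
  P1: blocked at fork node N1 ∈ conditioning set.
  P2: blocked at fork node N1 ∈ conditioning set.
  P3: blocked at fork node N1 ∈ conditioning set.
{N1} contains no descendant of N6 and blocks every backdoor path.
No other singleton works — e.g. {N8} leaves P3 open — so {N1} is the unique smallest valid adjustment set.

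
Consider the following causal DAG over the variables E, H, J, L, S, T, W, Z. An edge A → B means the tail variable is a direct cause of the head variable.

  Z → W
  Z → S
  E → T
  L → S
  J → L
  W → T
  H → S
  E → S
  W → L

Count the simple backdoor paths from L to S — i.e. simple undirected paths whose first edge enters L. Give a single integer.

A backdoor path from L to S is any simple undirected path whose first edge points into L (i.e. leaves L via a parent).
Parents of L: {J, W}.
Enumerating:
  P1: L <- W <- Z -> S
  P2: L <- W -> T <- E -> S
That exhausts the simple backdoor paths. Count: 2.

2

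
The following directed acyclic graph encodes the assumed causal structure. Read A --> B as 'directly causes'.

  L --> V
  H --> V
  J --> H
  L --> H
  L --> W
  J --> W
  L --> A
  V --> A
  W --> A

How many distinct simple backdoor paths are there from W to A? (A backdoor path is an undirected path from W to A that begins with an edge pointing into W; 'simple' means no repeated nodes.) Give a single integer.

7

A backdoor path from W to A is any simple undirected path whose first edge points into W (i.e. leaves W via a parent).
Parents of W: {J, L}.
Enumerating:
  P1: W <- L -> H -> V -> A
  P2: W <- L -> V -> A
  P3: W <- L -> A
  P4: W <- J -> H <- L -> V -> A
  P5: W <- J -> H <- L -> A
  P6: W <- J -> H -> V <- L -> A
  P7: W <- J -> H -> V -> A
That exhausts the simple backdoor paths. Count: 7.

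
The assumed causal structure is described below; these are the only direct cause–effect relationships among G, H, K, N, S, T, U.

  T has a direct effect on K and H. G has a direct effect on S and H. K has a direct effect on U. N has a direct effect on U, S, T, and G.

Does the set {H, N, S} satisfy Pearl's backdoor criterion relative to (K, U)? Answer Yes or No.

Backdoor paths from K to U (paths whose first edge points into K):
  P1: K <- T <- N -> U
  P2: K <- T -> H <- G <- N -> U
  P3: K <- T -> H <- G -> S <- N -> U
Condition 1 (no descendant of K in the set): holds — descendants of K are {U}; none are in {H, N, S}.
Condition 2 (every backdoor path blocked by {H, N, S}):
  P1: blocked at fork node N ∈ conditioning set.
  P2: blocked at fork node N ∈ conditioning set.
  P3: blocked at fork node N ∈ conditioning set.
{H, N, S} satisfies the backdoor criterion.

Yes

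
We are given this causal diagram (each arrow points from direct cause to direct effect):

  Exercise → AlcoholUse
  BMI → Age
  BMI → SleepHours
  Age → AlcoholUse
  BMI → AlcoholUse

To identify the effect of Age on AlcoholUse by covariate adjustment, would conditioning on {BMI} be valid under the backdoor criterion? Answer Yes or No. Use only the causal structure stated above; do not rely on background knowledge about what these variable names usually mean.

Backdoor paths from Age to AlcoholUse (paths whose first edge points into Age):
  P1: Age <- BMI -> AlcoholUse
Condition 1 (no descendant of Age in the set): holds — descendants of Age are {AlcoholUse}; none are in {BMI}.
Condition 2 (every backdoor path blocked by {BMI}):
  P1: blocked at fork node BMI ∈ conditioning set.
{BMI} satisfies the backdoor criterion.

Yes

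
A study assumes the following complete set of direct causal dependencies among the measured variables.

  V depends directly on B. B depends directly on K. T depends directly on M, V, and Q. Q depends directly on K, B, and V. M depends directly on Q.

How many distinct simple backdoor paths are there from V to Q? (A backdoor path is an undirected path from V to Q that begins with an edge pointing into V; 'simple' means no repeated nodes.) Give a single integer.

2

A backdoor path from V to Q is any simple undirected path whose first edge points into V (i.e. leaves V via a parent).
Parents of V: {B}.
Enumerating:
  P1: V <- B <- K -> Q
  P2: V <- B -> Q
That exhausts the simple backdoor paths. Count: 2.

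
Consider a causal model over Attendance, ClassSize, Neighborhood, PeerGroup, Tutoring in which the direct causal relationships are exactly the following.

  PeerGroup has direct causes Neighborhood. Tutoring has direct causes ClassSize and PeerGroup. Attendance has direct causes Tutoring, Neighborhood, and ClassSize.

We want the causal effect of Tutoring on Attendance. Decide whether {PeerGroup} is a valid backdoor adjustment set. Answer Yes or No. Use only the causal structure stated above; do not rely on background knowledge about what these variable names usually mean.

No

Backdoor paths from Tutoring to Attendance (paths whose first edge points into Tutoring):
  P1: Tutoring <- ClassSize -> Attendance
  P2: Tutoring <- PeerGroup <- Neighborhood -> Attendance
Condition 1 (no descendant of Tutoring in the set): holds — descendants of Tutoring are {Attendance}; none are in {PeerGroup}.
Condition 2 (every backdoor path blocked by {PeerGroup}):
  P1: open — no interior node is in the conditioning set.
  P2: blocked at chain node PeerGroup ∈ conditioning set.
{PeerGroup} does not satisfy the backdoor criterion.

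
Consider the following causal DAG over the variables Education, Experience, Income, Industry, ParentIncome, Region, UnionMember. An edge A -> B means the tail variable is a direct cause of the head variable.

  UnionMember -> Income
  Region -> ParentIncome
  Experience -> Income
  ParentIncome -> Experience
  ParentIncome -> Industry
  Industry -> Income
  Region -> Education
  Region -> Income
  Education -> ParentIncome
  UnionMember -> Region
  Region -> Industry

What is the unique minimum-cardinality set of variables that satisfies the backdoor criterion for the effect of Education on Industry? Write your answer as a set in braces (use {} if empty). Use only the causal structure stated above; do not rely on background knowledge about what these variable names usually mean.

Variables eligible for adjustment (non-descendants of Education, excluding Education and Industry): {Region, UnionMember}.
Backdoor paths from Education to Industry:
  P1: Education <- Region <- UnionMember -> Income <- Experience <- ParentIncome -> Industry
  P2: Education <- Region <- UnionMember -> Income <- Industry
  P3: Education <- Region -> ParentIncome -> Experience -> Income <- Industry
  P4: Education <- Region -> ParentIncome -> Industry
  P5: Education <- Region -> Industry
  P6: Education <- Region -> Income <- Experience <- ParentIncome -> Industry
  P7: Education <- Region -> Income <- Industry
The empty set is not sufficient: P4 (Education <- Region -> ParentIncome -> Industry) has no collider blocking it and no conditioned non-collider, so it is open.
Try {Region}:
  P1: blocked at chain node Region ∈ conditioning set.
  P2: blocked at chain node Region ∈ conditioning set.
  P3: blocked at fork node Region ∈ conditioning set.
  P4: blocked at fork node Region ∈ conditioning set.
  P5: blocked at fork node Region ∈ conditioning set.
  P6: blocked at fork node Region ∈ conditioning set.
  P7: blocked at fork node Region ∈ conditioning set.
{Region} contains no descendant of Education and blocks every backdoor path.
No other singleton works — e.g. {UnionMember} leaves P4 open — so {Region} is the unique smallest valid adjustment set.

{Region}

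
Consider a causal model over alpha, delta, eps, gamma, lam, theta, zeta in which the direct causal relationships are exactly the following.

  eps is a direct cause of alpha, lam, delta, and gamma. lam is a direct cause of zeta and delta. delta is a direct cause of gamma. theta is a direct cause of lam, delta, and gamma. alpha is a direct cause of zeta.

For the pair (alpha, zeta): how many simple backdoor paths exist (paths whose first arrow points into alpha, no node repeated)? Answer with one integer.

8

A backdoor path from alpha to zeta is any simple undirected path whose first edge points into alpha (i.e. leaves alpha via a parent).
Parents of alpha: {eps}.
Enumerating:
  P1: alpha <- eps -> lam -> zeta
  P2: alpha <- eps -> delta <- theta -> lam -> zeta
  P3: alpha <- eps -> delta <- lam -> zeta
  P4: alpha <- eps -> delta -> gamma <- theta -> lam -> zeta
  P5: alpha <- eps -> gamma <- theta -> lam -> zeta
  P6: alpha <- eps -> gamma <- theta -> delta <- lam -> zeta
  P7: alpha <- eps -> gamma <- delta <- theta -> lam -> zeta
  P8: alpha <- eps -> gamma <- delta <- lam -> zeta
That exhausts the simple backdoor paths. Count: 8.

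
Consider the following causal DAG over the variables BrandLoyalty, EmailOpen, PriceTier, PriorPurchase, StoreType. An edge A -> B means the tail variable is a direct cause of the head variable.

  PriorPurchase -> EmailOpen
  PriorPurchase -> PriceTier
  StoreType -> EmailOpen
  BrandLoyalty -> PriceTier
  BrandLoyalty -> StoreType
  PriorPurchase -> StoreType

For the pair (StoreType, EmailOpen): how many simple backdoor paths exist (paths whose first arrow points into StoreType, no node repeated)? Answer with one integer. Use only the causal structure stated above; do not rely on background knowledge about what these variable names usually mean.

A backdoor path from StoreType to EmailOpen is any simple undirected path whose first edge points into StoreType (i.e. leaves StoreType via a parent).
Parents of StoreType: {BrandLoyalty, PriorPurchase}.
Enumerating:
  P1: StoreType <- PriorPurchase -> EmailOpen
  P2: StoreType <- BrandLoyalty -> PriceTier <- PriorPurchase -> EmailOpen
That exhausts the simple backdoor paths. Count: 2.

2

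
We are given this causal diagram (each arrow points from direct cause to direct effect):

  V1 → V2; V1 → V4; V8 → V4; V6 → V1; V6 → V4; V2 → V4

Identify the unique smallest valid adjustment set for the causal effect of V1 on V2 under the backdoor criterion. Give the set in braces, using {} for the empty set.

Variables eligible for adjustment (non-descendants of V1, excluding V1 and V2): {V6, V8}.
Backdoor paths from V1 to V2:
  P1: V1 <- V6 -> V4 <- V2
Each backdoor path contains an unconditioned collider, so every path is already blocked with the empty conditioning set:
  P1: blocked at collider V4 (neither it nor any descendant is in the conditioning set).
The empty set is therefore the unique smallest valid set.

{}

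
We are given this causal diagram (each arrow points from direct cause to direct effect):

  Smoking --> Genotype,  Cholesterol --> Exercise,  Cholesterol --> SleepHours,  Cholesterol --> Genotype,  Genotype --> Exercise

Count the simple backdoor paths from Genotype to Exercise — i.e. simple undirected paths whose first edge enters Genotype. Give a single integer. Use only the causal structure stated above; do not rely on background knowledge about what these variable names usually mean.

A backdoor path from Genotype to Exercise is any simple undirected path whose first edge points into Genotype (i.e. leaves Genotype via a parent).
Parents of Genotype: {Cholesterol, Smoking}.
Enumerating:
  P1: Genotype <- Cholesterol -> Exercise
That exhausts the simple backdoor paths. Count: 1.

1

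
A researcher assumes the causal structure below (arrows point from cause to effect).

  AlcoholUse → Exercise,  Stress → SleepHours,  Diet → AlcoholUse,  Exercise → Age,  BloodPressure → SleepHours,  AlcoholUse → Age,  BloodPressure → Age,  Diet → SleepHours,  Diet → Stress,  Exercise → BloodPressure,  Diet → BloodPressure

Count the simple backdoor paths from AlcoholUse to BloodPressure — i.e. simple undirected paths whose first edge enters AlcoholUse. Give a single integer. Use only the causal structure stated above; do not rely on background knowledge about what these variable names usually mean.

3

A backdoor path from AlcoholUse to BloodPressure is any simple undirected path whose first edge points into AlcoholUse (i.e. leaves AlcoholUse via a parent).
Parents of AlcoholUse: {Diet}.
Enumerating:
  P1: AlcoholUse <- Diet -> Stress -> SleepHours <- BloodPressure
  P2: AlcoholUse <- Diet -> BloodPressure
  P3: AlcoholUse <- Diet -> SleepHours <- BloodPressure
That exhausts the simple backdoor paths. Count: 3.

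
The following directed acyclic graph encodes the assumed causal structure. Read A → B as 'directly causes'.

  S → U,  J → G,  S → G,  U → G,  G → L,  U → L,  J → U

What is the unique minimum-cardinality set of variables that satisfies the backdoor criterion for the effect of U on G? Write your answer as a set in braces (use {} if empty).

Variables eligible for adjustment (non-descendants of U, excluding U and G): {J, S}.
Backdoor paths from U to G:
  P1: U <- J -> G
  P2: U <- S -> G
The empty set is not sufficient: P1 (U <- J -> G) has no collider blocking it and no conditioned non-collider, so it is open.
Try {J, S}:
  P1: blocked at fork node J ∈ conditioning set.
  P2: blocked at fork node S ∈ conditioning set.
{J, S} contains no descendant of U and blocks every backdoor path.
Every element of {J, S} is needed (dropping J leaves P1 open; dropping S leaves P2 open), so no proper subset is valid.
Among all size-2 subsets of the eligible variables, only {J, S} blocks every backdoor path, so it is the unique smallest valid adjustment set.

{J, S}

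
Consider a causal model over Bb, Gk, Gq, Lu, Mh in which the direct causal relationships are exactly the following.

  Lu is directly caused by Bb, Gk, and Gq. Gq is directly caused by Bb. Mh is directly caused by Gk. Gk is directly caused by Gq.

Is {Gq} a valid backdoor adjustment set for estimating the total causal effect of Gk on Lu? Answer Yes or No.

Yes

Backdoor paths from Gk to Lu (paths whose first edge points into Gk):
  P1: Gk <- Gq <- Bb -> Lu
  P2: Gk <- Gq -> Lu
Condition 1 (no descendant of Gk in the set): holds — descendants of Gk are {Lu, Mh}; none are in {Gq}.
Condition 2 (every backdoor path blocked by {Gq}):
  P1: blocked at chain node Gq ∈ conditioning set.
  P2: blocked at fork node Gq ∈ conditioning set.
{Gq} satisfies the backdoor criterion.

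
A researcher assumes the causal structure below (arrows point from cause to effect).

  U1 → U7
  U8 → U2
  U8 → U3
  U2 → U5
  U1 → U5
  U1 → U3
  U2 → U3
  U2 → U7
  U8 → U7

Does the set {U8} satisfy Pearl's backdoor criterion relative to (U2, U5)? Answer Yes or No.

Yes

Backdoor paths from U2 to U5 (paths whose first edge points into U2):
  P1: U2 <- U8 -> U3 <- U1 -> U5
  P2: U2 <- U8 -> U7 <- U1 -> U5
Condition 1 (no descendant of U2 in the set): holds — descendants of U2 are {U3, U5, U7}; none are in {U8}.
Condition 2 (every backdoor path blocked by {U8}):
  P1: blocked at fork node U8 ∈ conditioning set.
  P2: blocked at fork node U8 ∈ conditioning set.
{U8} satisfies the backdoor criterion.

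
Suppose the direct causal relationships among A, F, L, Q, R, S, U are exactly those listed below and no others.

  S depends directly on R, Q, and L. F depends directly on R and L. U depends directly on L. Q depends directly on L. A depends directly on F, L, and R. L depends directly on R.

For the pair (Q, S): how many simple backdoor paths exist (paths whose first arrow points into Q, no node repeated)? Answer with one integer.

A backdoor path from Q to S is any simple undirected path whose first edge points into Q (i.e. leaves Q via a parent).
Parents of Q: {L}.
Enumerating:
  P1: Q <- L <- R -> S
  P2: Q <- L -> F <- R -> S
  P3: Q <- L -> F -> A <- R -> S
  P4: Q <- L -> A <- R -> S
  P5: Q <- L -> A <- F <- R -> S
  P6: Q <- L -> S
That exhausts the simple backdoor paths. Count: 6.

6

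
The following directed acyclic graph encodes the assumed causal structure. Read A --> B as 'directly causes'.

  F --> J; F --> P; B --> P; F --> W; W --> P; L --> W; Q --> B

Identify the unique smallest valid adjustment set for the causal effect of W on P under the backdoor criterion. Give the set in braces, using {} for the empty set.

{F}

Variables eligible for adjustment (non-descendants of W, excluding W and P): {B, F, J, L, Q}.
Backdoor paths from W to P:
  P1: W <- F -> P
The empty set is not sufficient: P1 (W <- F -> P) has no collider blocking it and no conditioned non-collider, so it is open.
Try {F}:
  P1: blocked at fork node F ∈ conditioning set.
{F} contains no descendant of W and blocks every backdoor path.
No other singleton works — e.g. {Q} leaves P1 open — so {F} is the unique smallest valid adjustment set.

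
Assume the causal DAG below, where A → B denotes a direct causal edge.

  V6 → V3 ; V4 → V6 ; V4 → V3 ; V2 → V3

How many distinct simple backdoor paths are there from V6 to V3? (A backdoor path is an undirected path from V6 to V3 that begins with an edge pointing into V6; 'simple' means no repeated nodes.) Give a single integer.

1

A backdoor path from V6 to V3 is any simple undirected path whose first edge points into V6 (i.e. leaves V6 via a parent).
Parents of V6: {V4}.
Enumerating:
  P1: V6 <- V4 -> V3
That exhausts the simple backdoor paths. Count: 1.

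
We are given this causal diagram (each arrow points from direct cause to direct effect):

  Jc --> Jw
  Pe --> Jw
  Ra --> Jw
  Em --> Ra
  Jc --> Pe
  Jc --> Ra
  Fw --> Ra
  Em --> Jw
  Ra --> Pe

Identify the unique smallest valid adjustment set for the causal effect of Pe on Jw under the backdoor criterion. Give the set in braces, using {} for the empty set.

{Jc, Ra}

Variables eligible for adjustment (non-descendants of Pe, excluding Pe and Jw): {Em, Fw, Jc, Ra}.
Backdoor paths from Pe to Jw:
  P1: Pe <- Jc -> Ra <- Em -> Jw
  P2: Pe <- Jc -> Ra -> Jw
  P3: Pe <- Jc -> Jw
  P4: Pe <- Ra <- Jc -> Jw
  P5: Pe <- Ra <- Em -> Jw
  P6: Pe <- Ra -> Jw
The empty set is not sufficient: P2 (Pe <- Jc -> Ra -> Jw) has no collider blocking it and no conditioned non-collider, so it is open.
Try {Jc, Ra}:
  P1: blocked at fork node Jc ∈ conditioning set.
  P2: blocked at fork node Jc ∈ conditioning set.
  P3: blocked at fork node Jc ∈ conditioning set.
  P4: blocked at chain node Ra ∈ conditioning set.
  P5: blocked at chain node Ra ∈ conditioning set.
  P6: blocked at fork node Ra ∈ conditioning set.
{Jc, Ra} contains no descendant of Pe and blocks every backdoor path.
Every element of {Jc, Ra} is needed (dropping Jc leaves P1 open; dropping Ra leaves P5 open), so no proper subset is valid.
Among all size-2 subsets of the eligible variables, only {Jc, Ra} blocks every backdoor path, so it is the unique smallest valid adjustment set.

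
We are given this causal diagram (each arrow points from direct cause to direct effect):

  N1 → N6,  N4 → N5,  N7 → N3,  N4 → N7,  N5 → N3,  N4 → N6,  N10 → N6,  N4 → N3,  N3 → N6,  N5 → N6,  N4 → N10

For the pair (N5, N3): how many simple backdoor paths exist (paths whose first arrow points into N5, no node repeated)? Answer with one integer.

A backdoor path from N5 to N3 is any simple undirected path whose first edge points into N5 (i.e. leaves N5 via a parent).
Parents of N5: {N4}.
Enumerating:
  P1: N5 <- N4 -> N7 -> N3
  P2: N5 <- N4 -> N3
  P3: N5 <- N4 -> N10 -> N6 <- N3
  P4: N5 <- N4 -> N6 <- N3
That exhausts the simple backdoor paths. Count: 4.

4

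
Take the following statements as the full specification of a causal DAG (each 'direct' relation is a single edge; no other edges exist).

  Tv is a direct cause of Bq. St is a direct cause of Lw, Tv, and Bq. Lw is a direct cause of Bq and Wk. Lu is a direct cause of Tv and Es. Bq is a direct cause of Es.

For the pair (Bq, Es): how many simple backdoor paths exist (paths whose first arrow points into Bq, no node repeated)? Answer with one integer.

A backdoor path from Bq to Es is any simple undirected path whose first edge points into Bq (i.e. leaves Bq via a parent).
Parents of Bq: {Lw, St, Tv}.
Enumerating:
  P1: Bq <- St -> Tv <- Lu -> Es
  P2: Bq <- Lw <- St -> Tv <- Lu -> Es
  P3: Bq <- Tv <- Lu -> Es
That exhausts the simple backdoor paths. Count: 3.

3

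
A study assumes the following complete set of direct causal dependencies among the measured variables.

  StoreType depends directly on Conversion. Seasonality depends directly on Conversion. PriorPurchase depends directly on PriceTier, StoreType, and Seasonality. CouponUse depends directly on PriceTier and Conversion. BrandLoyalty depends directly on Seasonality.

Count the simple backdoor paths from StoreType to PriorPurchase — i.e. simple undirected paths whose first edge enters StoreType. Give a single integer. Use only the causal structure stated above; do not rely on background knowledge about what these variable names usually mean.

A backdoor path from StoreType to PriorPurchase is any simple undirected path whose first edge points into StoreType (i.e. leaves StoreType via a parent).
Parents of StoreType: {Conversion}.
Enumerating:
  P1: StoreType <- Conversion -> Seasonality -> PriorPurchase
  P2: StoreType <- Conversion -> CouponUse <- PriceTier -> PriorPurchase
That exhausts the simple backdoor paths. Count: 2.

2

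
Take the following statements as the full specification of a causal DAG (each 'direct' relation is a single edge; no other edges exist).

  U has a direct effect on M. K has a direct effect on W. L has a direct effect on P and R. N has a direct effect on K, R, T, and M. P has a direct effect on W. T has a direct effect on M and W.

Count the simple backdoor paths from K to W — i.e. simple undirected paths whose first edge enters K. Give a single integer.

A backdoor path from K to W is any simple undirected path whose first edge points into K (i.e. leaves K via a parent).
Parents of K: {N}.
Enumerating:
  P1: K <- N -> T -> W
  P2: K <- N -> M <- T -> W
  P3: K <- N -> R <- L -> P -> W
That exhausts the simple backdoor paths. Count: 3.

3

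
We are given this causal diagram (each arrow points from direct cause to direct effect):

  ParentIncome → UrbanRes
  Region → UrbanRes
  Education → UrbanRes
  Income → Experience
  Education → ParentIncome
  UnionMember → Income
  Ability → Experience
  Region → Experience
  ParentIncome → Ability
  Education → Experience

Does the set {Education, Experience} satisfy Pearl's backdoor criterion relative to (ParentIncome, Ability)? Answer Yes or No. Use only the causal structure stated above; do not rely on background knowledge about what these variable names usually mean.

No

Backdoor paths from ParentIncome to Ability (paths whose first edge points into ParentIncome):
  P1: ParentIncome <- Education -> UrbanRes <- Region -> Experience <- Ability
  P2: ParentIncome <- Education -> Experience <- Ability
Condition 1 (no descendant of ParentIncome in the set): FAILS — Experience is a descendant of ParentIncome.
Condition 2 (every backdoor path blocked by {Education, Experience}):
  P1: blocked at fork node Education ∈ conditioning set.
  P2: blocked at fork node Education ∈ conditioning set.
{Education, Experience} does not satisfy the backdoor criterion.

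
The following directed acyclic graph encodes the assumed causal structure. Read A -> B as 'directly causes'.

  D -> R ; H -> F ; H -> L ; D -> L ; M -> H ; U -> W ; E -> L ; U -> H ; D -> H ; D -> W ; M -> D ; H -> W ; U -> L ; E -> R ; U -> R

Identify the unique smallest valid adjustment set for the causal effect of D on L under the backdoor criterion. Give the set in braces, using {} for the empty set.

Variables eligible for adjustment (non-descendants of D, excluding D and L): {E, M, U}.
Backdoor paths from D to L:
  P1: D <- M -> H <- U -> R <- E -> L
  P2: D <- M -> H <- U -> L
  P3: D <- M -> H -> W <- U -> R <- E -> L
  P4: D <- M -> H -> W <- U -> L
  P5: D <- M -> H -> L
The empty set is not sufficient: P5 (D <- M -> H -> L) has no collider blocking it and no conditioned non-collider, so it is open.
Try {M}:
  P1: blocked at fork node M ∈ conditioning set.
  P2: blocked at fork node M ∈ conditioning set.
  P3: blocked at fork node M ∈ conditioning set.
  P4: blocked at fork node M ∈ conditioning set.
  P5: blocked at fork node M ∈ conditioning set.
{M} contains no descendant of D and blocks every backdoor path.
No other singleton works — e.g. {E} leaves P5 open — so {M} is the unique smallest valid adjustment set.

{M}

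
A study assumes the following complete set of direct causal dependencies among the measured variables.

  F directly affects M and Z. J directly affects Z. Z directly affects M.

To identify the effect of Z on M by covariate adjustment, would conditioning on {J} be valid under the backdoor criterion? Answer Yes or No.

No

Backdoor paths from Z to M (paths whose first edge points into Z):
  P1: Z <- F -> M
Condition 1 (no descendant of Z in the set): holds — descendants of Z are {M}; none are in {J}.
Condition 2 (every backdoor path blocked by {J}):
  P1: open — no interior node is in the conditioning set.
{J} does not satisfy the backdoor criterion.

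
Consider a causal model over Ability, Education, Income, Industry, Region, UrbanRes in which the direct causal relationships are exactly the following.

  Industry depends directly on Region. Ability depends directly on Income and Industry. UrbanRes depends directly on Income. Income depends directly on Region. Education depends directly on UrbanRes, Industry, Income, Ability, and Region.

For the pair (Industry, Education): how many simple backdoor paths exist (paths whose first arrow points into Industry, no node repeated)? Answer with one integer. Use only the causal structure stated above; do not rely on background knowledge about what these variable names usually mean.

A backdoor path from Industry to Education is any simple undirected path whose first edge points into Industry (i.e. leaves Industry via a parent).
Parents of Industry: {Region}.
Enumerating:
  P1: Industry <- Region -> Income -> UrbanRes -> Education
  P2: Industry <- Region -> Income -> Ability -> Education
  P3: Industry <- Region -> Income -> Education
  P4: Industry <- Region -> Education
That exhausts the simple backdoor paths. Count: 4.

4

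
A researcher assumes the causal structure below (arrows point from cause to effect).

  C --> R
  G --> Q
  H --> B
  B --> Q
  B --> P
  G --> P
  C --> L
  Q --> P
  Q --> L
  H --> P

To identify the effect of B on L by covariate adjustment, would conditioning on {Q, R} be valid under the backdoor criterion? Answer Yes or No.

Backdoor paths from B to L (paths whose first edge points into B):
  P1: B <- H -> P <- G -> Q -> L
  P2: B <- H -> P <- Q -> L
Condition 1 (no descendant of B in the set): FAILS — Q is a descendant of B.
Condition 2 (every backdoor path blocked by {Q, R}):
  P1: blocked at collider P (neither it nor any descendant is in the conditioning set).
  P2: blocked at collider P (neither it nor any descendant is in the conditioning set).
{Q, R} does not satisfy the backdoor criterion.

No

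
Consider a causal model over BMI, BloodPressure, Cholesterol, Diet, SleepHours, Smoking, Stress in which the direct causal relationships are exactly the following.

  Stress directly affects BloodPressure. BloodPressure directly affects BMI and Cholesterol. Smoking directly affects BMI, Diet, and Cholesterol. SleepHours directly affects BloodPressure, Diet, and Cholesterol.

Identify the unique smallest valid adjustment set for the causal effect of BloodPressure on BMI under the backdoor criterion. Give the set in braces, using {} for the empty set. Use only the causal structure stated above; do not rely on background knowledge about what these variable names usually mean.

{}

Variables eligible for adjustment (non-descendants of BloodPressure, excluding BloodPressure and BMI): {Diet, SleepHours, Smoking, Stress}.
Backdoor paths from BloodPressure to BMI:
  P1: BloodPressure <- SleepHours -> Diet <- Smoking -> BMI
  P2: BloodPressure <- SleepHours -> Cholesterol <- Smoking -> BMI
Each backdoor path contains an unconditioned collider, so every path is already blocked with the empty conditioning set:
  P1: blocked at collider Diet (neither it nor any descendant is in the conditioning set).
  P2: blocked at collider Cholesterol (neither it nor any descendant is in the conditioning set).
The empty set is therefore the unique smallest valid set.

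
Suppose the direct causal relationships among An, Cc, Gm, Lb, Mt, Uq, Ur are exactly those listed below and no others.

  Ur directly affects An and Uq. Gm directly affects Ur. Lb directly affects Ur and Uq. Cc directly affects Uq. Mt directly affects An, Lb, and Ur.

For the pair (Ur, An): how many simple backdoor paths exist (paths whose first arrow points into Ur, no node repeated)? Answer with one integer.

2

A backdoor path from Ur to An is any simple undirected path whose first edge points into Ur (i.e. leaves Ur via a parent).
Parents of Ur: {Gm, Lb, Mt}.
Enumerating:
  P1: Ur <- Mt -> An
  P2: Ur <- Lb <- Mt -> An
That exhausts the simple backdoor paths. Count: 2.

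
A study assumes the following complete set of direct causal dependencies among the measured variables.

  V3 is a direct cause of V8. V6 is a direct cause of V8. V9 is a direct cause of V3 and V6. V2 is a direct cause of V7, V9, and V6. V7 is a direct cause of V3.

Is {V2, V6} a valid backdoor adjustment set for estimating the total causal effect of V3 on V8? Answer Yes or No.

Backdoor paths from V3 to V8 (paths whose first edge points into V3):
  P1: V3 <- V9 <- V2 -> V6 -> V8
  P2: V3 <- V9 -> V6 -> V8
  P3: V3 <- V7 <- V2 -> V9 -> V6 -> V8
  P4: V3 <- V7 <- V2 -> V6 -> V8
Condition 1 (no descendant of V3 in the set): holds — descendants of V3 are {V8}; none are in {V2, V6}.
Condition 2 (every backdoor path blocked by {V2, V6}):
  P1: blocked at fork node V2 ∈ conditioning set.
  P2: blocked at chain node V6 ∈ conditioning set.
  P3: blocked at fork node V2 ∈ conditioning set.
  P4: blocked at fork node V2 ∈ conditioning set.
{V2, V6} satisfies the backdoor criterion.

Yes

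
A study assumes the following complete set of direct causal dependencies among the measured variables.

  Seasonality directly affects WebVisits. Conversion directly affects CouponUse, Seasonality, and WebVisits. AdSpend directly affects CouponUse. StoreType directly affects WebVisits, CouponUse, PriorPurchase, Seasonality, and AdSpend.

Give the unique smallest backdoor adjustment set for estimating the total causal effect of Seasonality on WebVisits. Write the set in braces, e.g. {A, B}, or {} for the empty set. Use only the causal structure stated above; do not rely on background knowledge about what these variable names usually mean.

Variables eligible for adjustment (non-descendants of Seasonality, excluding Seasonality and WebVisits): {AdSpend, Conversion, CouponUse, PriorPurchase, StoreType}.
Backdoor paths from Seasonality to WebVisits:
  P1: Seasonality <- Conversion -> WebVisits
  P2: Seasonality <- Conversion -> CouponUse <- StoreType -> WebVisits
  P3: Seasonality <- Conversion -> CouponUse <- AdSpend <- StoreType -> WebVisits
  P4: Seasonality <- StoreType -> WebVisits
  P5: Seasonality <- StoreType -> AdSpend -> CouponUse <- Conversion -> WebVisits
  P6: Seasonality <- StoreType -> CouponUse <- Conversion -> WebVisits
The empty set is not sufficient: P1 (Seasonality <- Conversion -> WebVisits) has no collider blocking it and no conditioned non-collider, so it is open.
Try {Conversion, StoreType}:
  P1: blocked at fork node Conversion ∈ conditioning set.
  P2: blocked at fork node Conversion ∈ conditioning set.
  P3: blocked at fork node Conversion ∈ conditioning set.
  P4: blocked at fork node StoreType ∈ conditioning set.
  P5: blocked at fork node StoreType ∈ conditioning set.
  P6: blocked at fork node StoreType ∈ conditioning set.
{Conversion, StoreType} contains no descendant of Seasonality and blocks every backdoor path.
Every element of {Conversion, StoreType} is needed (dropping Conversion leaves P1 open; dropping StoreType leaves P4 open), so no proper subset is valid.
Among all size-2 subsets of the eligible variables, only {Conversion, StoreType} blocks every backdoor path, so it is the unique smallest valid adjustment set.

{Conversion, StoreType}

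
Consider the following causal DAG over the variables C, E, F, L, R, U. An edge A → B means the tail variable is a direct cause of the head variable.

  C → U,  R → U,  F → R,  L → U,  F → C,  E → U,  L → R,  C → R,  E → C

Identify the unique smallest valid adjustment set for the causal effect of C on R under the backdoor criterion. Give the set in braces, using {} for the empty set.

Variables eligible for adjustment (non-descendants of C, excluding C and R): {E, F, L}.
Backdoor paths from C to R:
  P1: C <- F -> R
  P2: C <- E -> U <- L -> R
  P3: C <- E -> U <- R
The empty set is not sufficient: P1 (C <- F -> R) has no collider blocking it and no conditioned non-collider, so it is open.
Try {F}:
  P1: blocked at fork node F ∈ conditioning set.
  P2: blocked at collider U (neither it nor any descendant is in the conditioning set).
  P3: blocked at collider U (neither it nor any descendant is in the conditioning set).
{F} contains no descendant of C and blocks every backdoor path.
No other singleton works — e.g. {L} leaves P1 open — so {F} is the unique smallest valid adjustment set.

{F}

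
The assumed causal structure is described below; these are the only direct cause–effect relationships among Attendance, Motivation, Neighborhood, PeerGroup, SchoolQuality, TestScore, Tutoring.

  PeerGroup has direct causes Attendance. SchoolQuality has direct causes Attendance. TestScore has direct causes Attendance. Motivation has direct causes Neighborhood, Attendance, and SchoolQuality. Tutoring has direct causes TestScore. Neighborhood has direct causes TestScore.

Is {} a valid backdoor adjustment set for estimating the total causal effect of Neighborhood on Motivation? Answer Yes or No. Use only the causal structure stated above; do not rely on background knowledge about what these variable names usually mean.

No

Backdoor paths from Neighborhood to Motivation (paths whose first edge points into Neighborhood):
  P1: Neighborhood <- TestScore <- Attendance -> SchoolQuality -> Motivation
  P2: Neighborhood <- TestScore <- Attendance -> Motivation
Condition 1 (no descendant of Neighborhood in the set): holds — descendants of Neighborhood are {Motivation}; none are in {}.
Condition 2 (every backdoor path blocked by {}):
  P1: open — no interior node is in the conditioning set.
  P2: open — no interior node is in the conditioning set.
{} does not satisfy the backdoor criterion.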